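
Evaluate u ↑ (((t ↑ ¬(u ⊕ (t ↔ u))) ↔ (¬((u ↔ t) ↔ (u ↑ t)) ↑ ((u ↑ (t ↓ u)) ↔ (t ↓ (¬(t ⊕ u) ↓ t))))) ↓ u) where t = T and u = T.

T

t ↔ u = T ↔ T = T
u ⊕ (t ↔ u) = T ⊕ T = F
¬(u ⊕ (t ↔ u)) = ¬F = T
t ↑ ¬(u ⊕ (t ↔ u)) = T ↑ T = F
u ↔ t = T ↔ T = T
u ↑ t = T ↑ T = F
(u ↔ t) ↔ (u ↑ t) = T ↔ F = F
¬((u ↔ t) ↔ (u ↑ t)) = ¬F = T
t ↓ u = T ↓ T = F
u ↑ (t ↓ u) = T ↑ F = T
t ⊕ u = T ⊕ T = F
¬(t ⊕ u) = ¬F = T
¬(t ⊕ u) ↓ t = T ↓ T = F
t ↓ (¬(t ⊕ u) ↓ t) = T ↓ F = F
(u ↑ (t ↓ u)) ↔ (t ↓ (¬(t ⊕ u) ↓ t)) = T ↔ F = F
¬((u ↔ t) ↔ (u ↑ t)) ↑ ((u ↑ (t ↓ u)) ↔ (t ↓ (¬(t ⊕ u) ↓ t))) = T ↑ F = T
(t ↑ ¬(u ⊕ (t ↔ u))) ↔ (¬((u ↔ t) ↔ (u ↑ t)) ↑ ((u ↑ (t ↓ u)) ↔ (t ↓ (¬(t ⊕ u) ↓ t)))) = F ↔ T = F
((t ↑ ¬(u ⊕ (t ↔ u))) ↔ (¬((u ↔ t) ↔ (u ↑ t)) ↑ ((u ↑ (t ↓ u)) ↔ (t ↓ (¬(t ⊕ u) ↓ t))))) ↓ u = F ↓ T = F
u ↑ (((t ↑ ¬(u ⊕ (t ↔ u))) ↔ (¬((u ↔ t) ↔ (u ↑ t)) ↑ ((u ↑ (t ↓ u)) ↔ (t ↓ (¬(t ⊕ u) ↓ t))))) ↓ u) = T ↑ F = T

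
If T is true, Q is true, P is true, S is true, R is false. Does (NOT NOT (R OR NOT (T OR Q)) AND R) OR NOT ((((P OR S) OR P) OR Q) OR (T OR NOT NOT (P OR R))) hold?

false

Substituting T=true, Q=true, P=true, S=true, R=false:
T OR Q = true OR true = true
NOT (T OR Q) = NOT true = false
R OR NOT (T OR Q) = false OR false = false
NOT (R OR NOT (T OR Q)) = NOT false = true
NOT NOT (R OR NOT (T OR Q)) = NOT true = false
NOT NOT (R OR NOT (T OR Q)) AND R = false AND false = false
P OR S = true OR true = true
(P OR S) OR P = true OR true = true
((P OR S) OR P) OR Q = true OR true = true
P OR R = true OR false = true
NOT (P OR R) = NOT true = false
NOT NOT (P OR R) = NOT false = true
T OR NOT NOT (P OR R) = true OR true = true
(((P OR S) OR P) OR Q) OR (T OR NOT NOT (P OR R)) = true OR true = true
NOT ((((P OR S) OR P) OR Q) OR (T OR NOT NOT (P OR R))) = NOT true = false
(NOT NOT (R OR NOT (T OR Q)) AND R) OR NOT ((((P OR S) OR P) OR Q) OR (T OR NOT NOT (P OR R))) = false OR false = false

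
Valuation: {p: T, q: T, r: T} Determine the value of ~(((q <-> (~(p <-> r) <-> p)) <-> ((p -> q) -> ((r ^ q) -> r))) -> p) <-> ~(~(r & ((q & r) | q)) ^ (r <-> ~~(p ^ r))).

p <-> r = T <-> T = T
~(p <-> r) = ~T = F
~(p <-> r) <-> p = F <-> T = F
q <-> (~(p <-> r) <-> p) = T <-> F = F
p -> q = T -> T = T
r ^ q = T ^ T = F
(r ^ q) -> r = F -> T = T
(p -> q) -> ((r ^ q) -> r) = T -> T = T
(q <-> (~(p <-> r) <-> p)) <-> ((p -> q) -> ((r ^ q) -> r)) = F <-> T = F
((q <-> (~(p <-> r) <-> p)) <-> ((p -> q) -> ((r ^ q) -> r))) -> p = F -> T = T
~(((q <-> (~(p <-> r) <-> p)) <-> ((p -> q) -> ((r ^ q) -> r))) -> p) = ~T = F
q & r = T & T = T
(q & r) | q = T | T = T
r & ((q & r) | q) = T & T = T
~(r & ((q & r) | q)) = ~T = F
p ^ r = T ^ T = F
~(p ^ r) = ~F = T
~~(p ^ r) = ~T = F
r <-> ~~(p ^ r) = T <-> F = F
~(r & ((q & r) | q)) ^ (r <-> ~~(p ^ r)) = F ^ F = F
~(~(r & ((q & r) | q)) ^ (r <-> ~~(p ^ r))) = ~F = T
~(((q <-> (~(p <-> r) <-> p)) <-> ((p -> q) -> ((r ^ q) -> r))) -> p) <-> ~(~(r & ((q & r) | q)) ^ (r <-> ~~(p ^ r))) = F <-> T = F

F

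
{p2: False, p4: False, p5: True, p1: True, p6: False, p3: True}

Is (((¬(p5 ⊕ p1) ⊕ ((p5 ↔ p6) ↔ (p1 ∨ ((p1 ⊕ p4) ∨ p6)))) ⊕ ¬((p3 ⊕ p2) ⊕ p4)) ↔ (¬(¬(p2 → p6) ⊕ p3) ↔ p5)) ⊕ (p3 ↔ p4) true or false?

p5 ⊕ p1 = True ⊕ True = False
¬(p5 ⊕ p1) = ¬False = True
p5 ↔ p6 = True ↔ False = False
p1 ⊕ p4 = True ⊕ False = True
(p1 ⊕ p4) ∨ p6 = True ∨ False = True
p1 ∨ ((p1 ⊕ p4) ∨ p6) = True ∨ True = True
(p5 ↔ p6) ↔ (p1 ∨ ((p1 ⊕ p4) ∨ p6)) = False ↔ True = False
¬(p5 ⊕ p1) ⊕ ((p5 ↔ p6) ↔ (p1 ∨ ((p1 ⊕ p4) ∨ p6))) = True ⊕ False = True
p3 ⊕ p2 = True ⊕ False = True
(p3 ⊕ p2) ⊕ p4 = True ⊕ False = True
¬((p3 ⊕ p2) ⊕ p4) = ¬True = False
(¬(p5 ⊕ p1) ⊕ ((p5 ↔ p6) ↔ (p1 ∨ ((p1 ⊕ p4) ∨ p6)))) ⊕ ¬((p3 ⊕ p2) ⊕ p4) = True ⊕ False = True
p2 → p6 = False → False = True
¬(p2 → p6) = ¬True = False
¬(p2 → p6) ⊕ p3 = False ⊕ True = True
¬(¬(p2 → p6) ⊕ p3) = ¬True = False
¬(¬(p2 → p6) ⊕ p3) ↔ p5 = False ↔ True = False
((¬(p5 ⊕ p1) ⊕ ((p5 ↔ p6) ↔ (p1 ∨ ((p1 ⊕ p4) ∨ p6)))) ⊕ ¬((p3 ⊕ p2) ⊕ p4)) ↔ (¬(¬(p2 → p6) ⊕ p3) ↔ p5) = True ↔ False = False
p3 ↔ p4 = True ↔ False = False
(((¬(p5 ⊕ p1) ⊕ ((p5 ↔ p6) ↔ (p1 ∨ ((p1 ⊕ p4) ∨ p6)))) ⊕ ¬((p3 ⊕ p2) ⊕ p4)) ↔ (¬(¬(p2 → p6) ⊕ p3) ↔ p5)) ⊕ (p3 ↔ p4) = False ⊕ False = False

False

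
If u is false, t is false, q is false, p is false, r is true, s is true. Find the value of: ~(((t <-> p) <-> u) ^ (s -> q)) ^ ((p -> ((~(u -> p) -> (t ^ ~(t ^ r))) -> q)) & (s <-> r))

F

t <-> p = F <-> F = T
(t <-> p) <-> u = T <-> F = F
s -> q = T -> F = F
((t <-> p) <-> u) ^ (s -> q) = F ^ F = F
~(((t <-> p) <-> u) ^ (s -> q)) = ~F = T
u -> p = F -> F = T
~(u -> p) = ~T = F
t ^ r = F ^ T = T
~(t ^ r) = ~T = F
t ^ ~(t ^ r) = F ^ F = F
~(u -> p) -> (t ^ ~(t ^ r)) = F -> F = T
(~(u -> p) -> (t ^ ~(t ^ r))) -> q = T -> F = F
p -> ((~(u -> p) -> (t ^ ~(t ^ r))) -> q) = F -> F = T
s <-> r = T <-> T = T
(p -> ((~(u -> p) -> (t ^ ~(t ^ r))) -> q)) & (s <-> r) = T & T = T
~(((t <-> p) <-> u) ^ (s -> q)) ^ ((p -> ((~(u -> p) -> (t ^ ~(t ^ r))) -> q)) & (s <-> r)) = T ^ T = F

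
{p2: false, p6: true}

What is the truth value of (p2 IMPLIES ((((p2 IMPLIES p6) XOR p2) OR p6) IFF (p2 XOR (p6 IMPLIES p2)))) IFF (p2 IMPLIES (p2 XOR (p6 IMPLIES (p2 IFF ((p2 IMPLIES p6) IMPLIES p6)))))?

Substituting p2=false, p6=true:
p2 IMPLIES p6 = false IMPLIES true = true
(p2 IMPLIES p6) XOR p2 = true XOR false = true
((p2 IMPLIES p6) XOR p2) OR p6 = true OR true = true
p6 IMPLIES p2 = true IMPLIES false = false
p2 XOR (p6 IMPLIES p2) = false XOR false = false
(((p2 IMPLIES p6) XOR p2) OR p6) IFF (p2 XOR (p6 IMPLIES p2)) = true IFF false = false
p2 IMPLIES ((((p2 IMPLIES p6) XOR p2) OR p6) IFF (p2 XOR (p6 IMPLIES p2))) = false IMPLIES false = true
p2 IMPLIES p6 = false IMPLIES true = true
(p2 IMPLIES p6) IMPLIES p6 = true IMPLIES true = true
p2 IFF ((p2 IMPLIES p6) IMPLIES p6) = false IFF true = false
p6 IMPLIES (p2 IFF ((p2 IMPLIES p6) IMPLIES p6)) = true IMPLIES false = false
p2 XOR (p6 IMPLIES (p2 IFF ((p2 IMPLIES p6) IMPLIES p6))) = false XOR false = false
p2 IMPLIES (p2 XOR (p6 IMPLIES (p2 IFF ((p2 IMPLIES p6) IMPLIES p6)))) = false IMPLIES false = true
(p2 IMPLIES ((((p2 IMPLIES p6) XOR p2) OR p6) IFF (p2 XOR (p6 IMPLIES p2)))) IFF (p2 IMPLIES (p2 XOR (p6 IMPLIES (p2 IFF ((p2 IMPLIES p6) IMPLIES p6))))) = true IFF true = true

true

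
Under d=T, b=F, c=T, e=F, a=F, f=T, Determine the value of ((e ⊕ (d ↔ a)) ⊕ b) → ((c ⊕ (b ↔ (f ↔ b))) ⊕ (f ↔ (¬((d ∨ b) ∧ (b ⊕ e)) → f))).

T

Substituting d=T, b=F, c=T, e=F, a=F, f=T:
d ↔ a = T ↔ F = F
e ⊕ (d ↔ a) = F ⊕ F = F
(e ⊕ (d ↔ a)) ⊕ b = F ⊕ F = F
f ↔ b = T ↔ F = F
b ↔ (f ↔ b) = F ↔ F = T
c ⊕ (b ↔ (f ↔ b)) = T ⊕ T = F
d ∨ b = T ∨ F = T
b ⊕ e = F ⊕ F = F
(d ∨ b) ∧ (b ⊕ e) = T ∧ F = F
¬((d ∨ b) ∧ (b ⊕ e)) = ¬F = T
¬((d ∨ b) ∧ (b ⊕ e)) → f = T → T = T
f ↔ (¬((d ∨ b) ∧ (b ⊕ e)) → f) = T ↔ T = T
(c ⊕ (b ↔ (f ↔ b))) ⊕ (f ↔ (¬((d ∨ b) ∧ (b ⊕ e)) → f)) = F ⊕ T = T
((e ⊕ (d ↔ a)) ⊕ b) → ((c ⊕ (b ↔ (f ↔ b))) ⊕ (f ↔ (¬((d ∨ b) ∧ (b ⊕ e)) → f))) = F → T = T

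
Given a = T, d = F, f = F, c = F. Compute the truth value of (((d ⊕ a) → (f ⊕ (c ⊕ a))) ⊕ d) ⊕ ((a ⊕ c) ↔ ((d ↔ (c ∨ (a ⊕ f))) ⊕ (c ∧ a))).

Substituting a=T, d=F, f=F, c=F:
d ⊕ a = F ⊕ T = T
c ⊕ a = F ⊕ T = T
f ⊕ (c ⊕ a) = F ⊕ T = T
(d ⊕ a) → (f ⊕ (c ⊕ a)) = T → T = T
((d ⊕ a) → (f ⊕ (c ⊕ a))) ⊕ d = T ⊕ F = T
a ⊕ c = T ⊕ F = T
a ⊕ f = T ⊕ F = T
c ∨ (a ⊕ f) = F ∨ T = T
d ↔ (c ∨ (a ⊕ f)) = F ↔ T = F
c ∧ a = F ∧ T = F
(d ↔ (c ∨ (a ⊕ f))) ⊕ (c ∧ a) = F ⊕ F = F
(a ⊕ c) ↔ ((d ↔ (c ∨ (a ⊕ f))) ⊕ (c ∧ a)) = T ↔ F = F
(((d ⊕ a) → (f ⊕ (c ⊕ a))) ⊕ d) ⊕ ((a ⊕ c) ↔ ((d ↔ (c ∨ (a ⊕ f))) ⊕ (c ∧ a))) = T ⊕ F = T

T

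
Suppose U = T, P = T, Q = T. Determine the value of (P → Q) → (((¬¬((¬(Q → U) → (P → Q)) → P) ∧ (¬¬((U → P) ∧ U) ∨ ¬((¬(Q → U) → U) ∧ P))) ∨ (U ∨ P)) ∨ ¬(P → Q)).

T

P → Q = T → T = T
Q → U = T → T = T
¬(Q → U) = ¬T = F
P → Q = T → T = T
¬(Q → U) → (P → Q) = F → T = T
(¬(Q → U) → (P → Q)) → P = T → T = T
¬((¬(Q → U) → (P → Q)) → P) = ¬T = F
¬¬((¬(Q → U) → (P → Q)) → P) = ¬F = T
U → P = T → T = T
(U → P) ∧ U = T ∧ T = T
¬((U → P) ∧ U) = ¬T = F
¬¬((U → P) ∧ U) = ¬F = T
Q → U = T → T = T
¬(Q → U) = ¬T = F
¬(Q → U) → U = F → T = T
(¬(Q → U) → U) ∧ P = T ∧ T = T
¬((¬(Q → U) → U) ∧ P) = ¬T = F
¬¬((U → P) ∧ U) ∨ ¬((¬(Q → U) → U) ∧ P) = T ∨ F = T
¬¬((¬(Q → U) → (P → Q)) → P) ∧ (¬¬((U → P) ∧ U) ∨ ¬((¬(Q → U) → U) ∧ P)) = T ∧ T = T
U ∨ P = T ∨ T = T
(¬¬((¬(Q → U) → (P → Q)) → P) ∧ (¬¬((U → P) ∧ U) ∨ ¬((¬(Q → U) → U) ∧ P))) ∨ (U ∨ P) = T ∨ T = T
P → Q = T → T = T
¬(P → Q) = ¬T = F
((¬¬((¬(Q → U) → (P → Q)) → P) ∧ (¬¬((U → P) ∧ U) ∨ ¬((¬(Q → U) → U) ∧ P))) ∨ (U ∨ P)) ∨ ¬(P → Q) = T ∨ F = T
(P → Q) → (((¬¬((¬(Q → U) → (P → Q)) → P) ∧ (¬¬((U → P) ∧ U) ∨ ¬((¬(Q → U) → U) ∧ P))) ∨ (U ∨ P)) ∨ ¬(P → Q)) = T → T = T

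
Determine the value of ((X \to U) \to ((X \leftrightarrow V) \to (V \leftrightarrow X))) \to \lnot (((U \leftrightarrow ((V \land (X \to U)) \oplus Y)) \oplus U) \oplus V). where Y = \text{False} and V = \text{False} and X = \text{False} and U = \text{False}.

\text{False}

X \to U = \text{False} \to \text{False} = \text{True}
X \leftrightarrow V = \text{False} \leftrightarrow \text{False} = \text{True}
V \leftrightarrow X = \text{False} \leftrightarrow \text{False} = \text{True}
(X \leftrightarrow V) \to (V \leftrightarrow X) = \text{True} \to \text{True} = \text{True}
(X \to U) \to ((X \leftrightarrow V) \to (V \leftrightarrow X)) = \text{True} \to \text{True} = \text{True}
X \to U = \text{False} \to \text{False} = \text{True}
V \land (X \to U) = \text{False} \land \text{True} = \text{False}
(V \land (X \to U)) \oplus Y = \text{False} \oplus \text{False} = \text{False}
U \leftrightarrow ((V \land (X \to U)) \oplus Y) = \text{False} \leftrightarrow \text{False} = \text{True}
(U \leftrightarrow ((V \land (X \to U)) \oplus Y)) \oplus U = \text{True} \oplus \text{False} = \text{True}
((U \leftrightarrow ((V \land (X \to U)) \oplus Y)) \oplus U) \oplus V = \text{True} \oplus \text{False} = \text{True}
\lnot (((U \leftrightarrow ((V \land (X \to U)) \oplus Y)) \oplus U) \oplus V) = \lnot \text{True} = \text{False}
((X \to U) \to ((X \leftrightarrow V) \to (V \leftrightarrow X))) \to \lnot (((U \leftrightarrow ((V \land (X \to U)) \oplus Y)) \oplus U) \oplus V) = \text{True} \to \text{False} = \text{False}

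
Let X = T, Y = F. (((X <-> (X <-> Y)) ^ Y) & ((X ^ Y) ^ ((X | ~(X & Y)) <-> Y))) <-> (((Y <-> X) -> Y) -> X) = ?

F

X <-> Y = T <-> F = F
X <-> (X <-> Y) = T <-> F = F
(X <-> (X <-> Y)) ^ Y = F ^ F = F
X ^ Y = T ^ F = T
X & Y = T & F = F
~(X & Y) = ~F = T
X | ~(X & Y) = T | T = T
(X | ~(X & Y)) <-> Y = T <-> F = F
(X ^ Y) ^ ((X | ~(X & Y)) <-> Y) = T ^ F = T
((X <-> (X <-> Y)) ^ Y) & ((X ^ Y) ^ ((X | ~(X & Y)) <-> Y)) = F & T = F
Y <-> X = F <-> T = F
(Y <-> X) -> Y = F -> F = T
((Y <-> X) -> Y) -> X = T -> T = T
(((X <-> (X <-> Y)) ^ Y) & ((X ^ Y) ^ ((X | ~(X & Y)) <-> Y))) <-> (((Y <-> X) -> Y) -> X) = F <-> T = F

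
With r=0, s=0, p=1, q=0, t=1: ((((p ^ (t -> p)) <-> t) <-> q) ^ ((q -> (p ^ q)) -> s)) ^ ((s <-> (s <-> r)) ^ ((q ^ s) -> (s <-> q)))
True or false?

0

t -> p = 1 -> 1 = 1
p ^ (t -> p) = 1 ^ 1 = 0
(p ^ (t -> p)) <-> t = 0 <-> 1 = 0
((p ^ (t -> p)) <-> t) <-> q = 0 <-> 0 = 1
p ^ q = 1 ^ 0 = 1
q -> (p ^ q) = 0 -> 1 = 1
(q -> (p ^ q)) -> s = 1 -> 0 = 0
(((p ^ (t -> p)) <-> t) <-> q) ^ ((q -> (p ^ q)) -> s) = 1 ^ 0 = 1
s <-> r = 0 <-> 0 = 1
s <-> (s <-> r) = 0 <-> 1 = 0
q ^ s = 0 ^ 0 = 0
s <-> q = 0 <-> 0 = 1
(q ^ s) -> (s <-> q) = 0 -> 1 = 1
(s <-> (s <-> r)) ^ ((q ^ s) -> (s <-> q)) = 0 ^ 1 = 1
((((p ^ (t -> p)) <-> t) <-> q) ^ ((q -> (p ^ q)) -> s)) ^ ((s <-> (s <-> r)) ^ ((q ^ s) -> (s <-> q))) = 1 ^ 1 = 0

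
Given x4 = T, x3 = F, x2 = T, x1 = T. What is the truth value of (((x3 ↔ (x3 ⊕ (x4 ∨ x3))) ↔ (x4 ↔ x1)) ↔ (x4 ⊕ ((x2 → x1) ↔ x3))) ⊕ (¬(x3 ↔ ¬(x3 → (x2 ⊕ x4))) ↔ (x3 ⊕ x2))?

F

Substituting x4=T, x3=F, x2=T, x1=T:
x4 ∨ x3 = T ∨ F = T
x3 ⊕ (x4 ∨ x3) = F ⊕ T = T
x3 ↔ (x3 ⊕ (x4 ∨ x3)) = F ↔ T = F
x4 ↔ x1 = T ↔ T = T
(x3 ↔ (x3 ⊕ (x4 ∨ x3))) ↔ (x4 ↔ x1) = F ↔ T = F
x2 → x1 = T → T = T
(x2 → x1) ↔ x3 = T ↔ F = F
x4 ⊕ ((x2 → x1) ↔ x3) = T ⊕ F = T
((x3 ↔ (x3 ⊕ (x4 ∨ x3))) ↔ (x4 ↔ x1)) ↔ (x4 ⊕ ((x2 → x1) ↔ x3)) = F ↔ T = F
x2 ⊕ x4 = T ⊕ T = F
x3 → (x2 ⊕ x4) = F → F = T
¬(x3 → (x2 ⊕ x4)) = ¬T = F
x3 ↔ ¬(x3 → (x2 ⊕ x4)) = F ↔ F = T
¬(x3 ↔ ¬(x3 → (x2 ⊕ x4))) = ¬T = F
x3 ⊕ x2 = F ⊕ T = T
¬(x3 ↔ ¬(x3 → (x2 ⊕ x4))) ↔ (x3 ⊕ x2) = F ↔ T = F
(((x3 ↔ (x3 ⊕ (x4 ∨ x3))) ↔ (x4 ↔ x1)) ↔ (x4 ⊕ ((x2 → x1) ↔ x3))) ⊕ (¬(x3 ↔ ¬(x3 → (x2 ⊕ x4))) ↔ (x3 ⊕ x2)) = F ⊕ F = F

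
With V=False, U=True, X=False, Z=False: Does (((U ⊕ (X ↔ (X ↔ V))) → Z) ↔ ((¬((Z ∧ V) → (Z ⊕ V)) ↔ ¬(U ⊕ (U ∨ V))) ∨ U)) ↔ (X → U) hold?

False

Substituting V=False, U=True, X=False, Z=False:
X ↔ V = False ↔ False = True
X ↔ (X ↔ V) = False ↔ True = False
U ⊕ (X ↔ (X ↔ V)) = True ⊕ False = True
(U ⊕ (X ↔ (X ↔ V))) → Z = True → False = False
Z ∧ V = False ∧ False = False
Z ⊕ V = False ⊕ False = False
(Z ∧ V) → (Z ⊕ V) = False → False = True
¬((Z ∧ V) → (Z ⊕ V)) = ¬True = False
U ∨ V = True ∨ False = True
U ⊕ (U ∨ V) = True ⊕ True = False
¬(U ⊕ (U ∨ V)) = ¬False = True
¬((Z ∧ V) → (Z ⊕ V)) ↔ ¬(U ⊕ (U ∨ V)) = False ↔ True = False
(¬((Z ∧ V) → (Z ⊕ V)) ↔ ¬(U ⊕ (U ∨ V))) ∨ U = False ∨ True = True
((U ⊕ (X ↔ (X ↔ V))) → Z) ↔ ((¬((Z ∧ V) → (Z ⊕ V)) ↔ ¬(U ⊕ (U ∨ V))) ∨ U) = False ↔ True = False
X → U = False → True = True
(((U ⊕ (X ↔ (X ↔ V))) → Z) ↔ ((¬((Z ∧ V) → (Z ⊕ V)) ↔ ¬(U ⊕ (U ∨ V))) ∨ U)) ↔ (X → U) = False ↔ True = False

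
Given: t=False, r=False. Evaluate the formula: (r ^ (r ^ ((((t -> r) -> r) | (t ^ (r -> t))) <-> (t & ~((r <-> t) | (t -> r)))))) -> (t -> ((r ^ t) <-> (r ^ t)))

True

t -> r = False -> False = True
(t -> r) -> r = True -> False = False
r -> t = False -> False = True
t ^ (r -> t) = False ^ True = True
((t -> r) -> r) | (t ^ (r -> t)) = False | True = True
r <-> t = False <-> False = True
t -> r = False -> False = True
(r <-> t) | (t -> r) = True | True = True
~((r <-> t) | (t -> r)) = ~True = False
t & ~((r <-> t) | (t -> r)) = False & False = False
(((t -> r) -> r) | (t ^ (r -> t))) <-> (t & ~((r <-> t) | (t -> r))) = True <-> False = False
r ^ ((((t -> r) -> r) | (t ^ (r -> t))) <-> (t & ~((r <-> t) | (t -> r)))) = False ^ False = False
r ^ (r ^ ((((t -> r) -> r) | (t ^ (r -> t))) <-> (t & ~((r <-> t) | (t -> r))))) = False ^ False = False
r ^ t = False ^ False = False
r ^ t = False ^ False = False
(r ^ t) <-> (r ^ t) = False <-> False = True
t -> ((r ^ t) <-> (r ^ t)) = False -> True = True
(r ^ (r ^ ((((t -> r) -> r) | (t ^ (r -> t))) <-> (t & ~((r <-> t) | (t -> r)))))) -> (t -> ((r ^ t) <-> (r ^ t))) = False -> True = True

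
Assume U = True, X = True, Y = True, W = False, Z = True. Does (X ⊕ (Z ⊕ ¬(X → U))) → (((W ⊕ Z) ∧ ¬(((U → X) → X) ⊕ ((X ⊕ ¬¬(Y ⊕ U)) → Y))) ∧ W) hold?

True

Substituting U=True, X=True, Y=True, W=False, Z=True:
X → U = True → True = True
¬(X → U) = ¬True = False
Z ⊕ ¬(X → U) = True ⊕ False = True
X ⊕ (Z ⊕ ¬(X → U)) = True ⊕ True = False
W ⊕ Z = False ⊕ True = True
U → X = True → True = True
(U → X) → X = True → True = True
Y ⊕ U = True ⊕ True = False
¬(Y ⊕ U) = ¬False = True
¬¬(Y ⊕ U) = ¬True = False
X ⊕ ¬¬(Y ⊕ U) = True ⊕ False = True
(X ⊕ ¬¬(Y ⊕ U)) → Y = True → True = True
((U → X) → X) ⊕ ((X ⊕ ¬¬(Y ⊕ U)) → Y) = True ⊕ True = False
¬(((U → X) → X) ⊕ ((X ⊕ ¬¬(Y ⊕ U)) → Y)) = ¬False = True
(W ⊕ Z) ∧ ¬(((U → X) → X) ⊕ ((X ⊕ ¬¬(Y ⊕ U)) → Y)) = True ∧ True = True
((W ⊕ Z) ∧ ¬(((U → X) → X) ⊕ ((X ⊕ ¬¬(Y ⊕ U)) → Y))) ∧ W = True ∧ False = False
(X ⊕ (Z ⊕ ¬(X → U))) → (((W ⊕ Z) ∧ ¬(((U → X) → X) ⊕ ((X ⊕ ¬¬(Y ⊕ U)) → Y))) ∧ W) = False → False = True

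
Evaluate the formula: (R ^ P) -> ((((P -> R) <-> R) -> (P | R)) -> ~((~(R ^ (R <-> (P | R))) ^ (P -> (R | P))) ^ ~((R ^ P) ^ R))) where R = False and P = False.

R ^ P = False ^ False = False
P -> R = False -> False = True
(P -> R) <-> R = True <-> False = False
P | R = False | False = False
((P -> R) <-> R) -> (P | R) = False -> False = True
P | R = False | False = False
R <-> (P | R) = False <-> False = True
R ^ (R <-> (P | R)) = False ^ True = True
~(R ^ (R <-> (P | R))) = ~True = False
R | P = False | False = False
P -> (R | P) = False -> False = True
~(R ^ (R <-> (P | R))) ^ (P -> (R | P)) = False ^ True = True
R ^ P = False ^ False = False
(R ^ P) ^ R = False ^ False = False
~((R ^ P) ^ R) = ~False = True
(~(R ^ (R <-> (P | R))) ^ (P -> (R | P))) ^ ~((R ^ P) ^ R) = True ^ True = False
~((~(R ^ (R <-> (P | R))) ^ (P -> (R | P))) ^ ~((R ^ P) ^ R)) = ~False = True
(((P -> R) <-> R) -> (P | R)) -> ~((~(R ^ (R <-> (P | R))) ^ (P -> (R | P))) ^ ~((R ^ P) ^ R)) = True -> True = True
(R ^ P) -> ((((P -> R) <-> R) -> (P | R)) -> ~((~(R ^ (R <-> (P | R))) ^ (P -> (R | P))) ^ ~((R ^ P) ^ R))) = False -> True = True

True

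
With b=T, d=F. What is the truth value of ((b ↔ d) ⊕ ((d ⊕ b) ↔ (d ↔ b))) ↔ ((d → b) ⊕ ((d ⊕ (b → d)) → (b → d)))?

T

b ↔ d = T ↔ F = F
d ⊕ b = F ⊕ T = T
d ↔ b = F ↔ T = F
(d ⊕ b) ↔ (d ↔ b) = T ↔ F = F
(b ↔ d) ⊕ ((d ⊕ b) ↔ (d ↔ b)) = F ⊕ F = F
d → b = F → T = T
b → d = T → F = F
d ⊕ (b → d) = F ⊕ F = F
b → d = T → F = F
(d ⊕ (b → d)) → (b → d) = F → F = T
(d → b) ⊕ ((d ⊕ (b → d)) → (b → d)) = T ⊕ T = F
((b ↔ d) ⊕ ((d ⊕ b) ↔ (d ↔ b))) ↔ ((d → b) ⊕ ((d ⊕ (b → d)) → (b → d))) = F ↔ F = T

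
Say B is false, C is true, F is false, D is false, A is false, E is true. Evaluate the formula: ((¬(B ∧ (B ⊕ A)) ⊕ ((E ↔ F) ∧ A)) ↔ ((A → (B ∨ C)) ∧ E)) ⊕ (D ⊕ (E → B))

True

B ⊕ A = False ⊕ False = False
B ∧ (B ⊕ A) = False ∧ False = False
¬(B ∧ (B ⊕ A)) = ¬False = True
E ↔ F = True ↔ False = False
(E ↔ F) ∧ A = False ∧ False = False
¬(B ∧ (B ⊕ A)) ⊕ ((E ↔ F) ∧ A) = True ⊕ False = True
B ∨ C = False ∨ True = True
A → (B ∨ C) = False → True = True
(A → (B ∨ C)) ∧ E = True ∧ True = True
(¬(B ∧ (B ⊕ A)) ⊕ ((E ↔ F) ∧ A)) ↔ ((A → (B ∨ C)) ∧ E) = True ↔ True = True
E → B = True → False = False
D ⊕ (E → B) = False ⊕ False = False
((¬(B ∧ (B ⊕ A)) ⊕ ((E ↔ F) ∧ A)) ↔ ((A → (B ∨ C)) ∧ E)) ⊕ (D ⊕ (E → B)) = True ⊕ False = True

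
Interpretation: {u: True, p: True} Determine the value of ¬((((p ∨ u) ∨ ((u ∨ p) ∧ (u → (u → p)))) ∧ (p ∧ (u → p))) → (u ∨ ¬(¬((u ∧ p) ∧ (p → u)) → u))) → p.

Substituting u=True, p=True:
p ∨ u = True ∨ True = True
u ∨ p = True ∨ True = True
u → p = True → True = True
u → (u → p) = True → True = True
(u ∨ p) ∧ (u → (u → p)) = True ∧ True = True
(p ∨ u) ∨ ((u ∨ p) ∧ (u → (u → p))) = True ∨ True = True
u → p = True → True = True
p ∧ (u → p) = True ∧ True = True
((p ∨ u) ∨ ((u ∨ p) ∧ (u → (u → p)))) ∧ (p ∧ (u → p)) = True ∧ True = True
u ∧ p = True ∧ True = True
p → u = True → True = True
(u ∧ p) ∧ (p → u) = True ∧ True = True
¬((u ∧ p) ∧ (p → u)) = ¬True = False
¬((u ∧ p) ∧ (p → u)) → u = False → True = True
¬(¬((u ∧ p) ∧ (p → u)) → u) = ¬True = False
u ∨ ¬(¬((u ∧ p) ∧ (p → u)) → u) = True ∨ False = True
(((p ∨ u) ∨ ((u ∨ p) ∧ (u → (u → p)))) ∧ (p ∧ (u → p))) → (u ∨ ¬(¬((u ∧ p) ∧ (p → u)) → u)) = True → True = True
¬((((p ∨ u) ∨ ((u ∨ p) ∧ (u → (u → p)))) ∧ (p ∧ (u → p))) → (u ∨ ¬(¬((u ∧ p) ∧ (p → u)) → u))) = ¬True = False
¬((((p ∨ u) ∨ ((u ∨ p) ∧ (u → (u → p)))) ∧ (p ∧ (u → p))) → (u ∨ ¬(¬((u ∧ p) ∧ (p → u)) → u))) → p = False → True = True

True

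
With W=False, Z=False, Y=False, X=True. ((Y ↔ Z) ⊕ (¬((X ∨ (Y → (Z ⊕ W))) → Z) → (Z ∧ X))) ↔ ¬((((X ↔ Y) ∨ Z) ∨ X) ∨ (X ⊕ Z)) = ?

False

Substituting W=False, Z=False, Y=False, X=True:
Y ↔ Z = False ↔ False = True
Z ⊕ W = False ⊕ False = False
Y → (Z ⊕ W) = False → False = True
X ∨ (Y → (Z ⊕ W)) = True ∨ True = True
(X ∨ (Y → (Z ⊕ W))) → Z = True → False = False
¬((X ∨ (Y → (Z ⊕ W))) → Z) = ¬False = True
Z ∧ X = False ∧ True = False
¬((X ∨ (Y → (Z ⊕ W))) → Z) → (Z ∧ X) = True → False = False
(Y ↔ Z) ⊕ (¬((X ∨ (Y → (Z ⊕ W))) → Z) → (Z ∧ X)) = True ⊕ False = True
X ↔ Y = True ↔ False = False
(X ↔ Y) ∨ Z = False ∨ False = False
((X ↔ Y) ∨ Z) ∨ X = False ∨ True = True
X ⊕ Z = True ⊕ False = True
(((X ↔ Y) ∨ Z) ∨ X) ∨ (X ⊕ Z) = True ∨ True = True
¬((((X ↔ Y) ∨ Z) ∨ X) ∨ (X ⊕ Z)) = ¬True = False
((Y ↔ Z) ⊕ (¬((X ∨ (Y → (Z ⊕ W))) → Z) → (Z ∧ X))) ↔ ¬((((X ↔ Y) ∨ Z) ∨ X) ∨ (X ⊕ Z)) = True ↔ False = False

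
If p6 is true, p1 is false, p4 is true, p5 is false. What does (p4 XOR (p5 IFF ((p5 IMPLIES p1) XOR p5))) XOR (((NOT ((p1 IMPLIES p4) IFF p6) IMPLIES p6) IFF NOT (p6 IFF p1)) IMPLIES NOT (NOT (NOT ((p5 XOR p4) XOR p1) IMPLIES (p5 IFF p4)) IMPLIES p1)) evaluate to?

Substituting p6=true, p1=false, p4=true, p5=false:
p5 IMPLIES p1 = false IMPLIES false = true
(p5 IMPLIES p1) XOR p5 = true XOR false = true
p5 IFF ((p5 IMPLIES p1) XOR p5) = false IFF true = false
p4 XOR (p5 IFF ((p5 IMPLIES p1) XOR p5)) = true XOR false = true
p1 IMPLIES p4 = false IMPLIES true = true
(p1 IMPLIES p4) IFF p6 = true IFF true = true
NOT ((p1 IMPLIES p4) IFF p6) = NOT true = false
NOT ((p1 IMPLIES p4) IFF p6) IMPLIES p6 = false IMPLIES true = true
p6 IFF p1 = true IFF false = false
NOT (p6 IFF p1) = NOT false = true
(NOT ((p1 IMPLIES p4) IFF p6) IMPLIES p6) IFF NOT (p6 IFF p1) = true IFF true = true
p5 XOR p4 = false XOR true = true
(p5 XOR p4) XOR p1 = true XOR false = true
NOT ((p5 XOR p4) XOR p1) = NOT true = false
p5 IFF p4 = false IFF true = false
NOT ((p5 XOR p4) XOR p1) IMPLIES (p5 IFF p4) = false IMPLIES false = true
NOT (NOT ((p5 XOR p4) XOR p1) IMPLIES (p5 IFF p4)) = NOT true = false
NOT (NOT ((p5 XOR p4) XOR p1) IMPLIES (p5 IFF p4)) IMPLIES p1 = false IMPLIES false = true
NOT (NOT (NOT ((p5 XOR p4) XOR p1) IMPLIES (p5 IFF p4)) IMPLIES p1) = NOT true = false
((NOT ((p1 IMPLIES p4) IFF p6) IMPLIES p6) IFF NOT (p6 IFF p1)) IMPLIES NOT (NOT (NOT ((p5 XOR p4) XOR p1) IMPLIES (p5 IFF p4)) IMPLIES p1) = true IMPLIES false = false
(p4 XOR (p5 IFF ((p5 IMPLIES p1) XOR p5))) XOR (((NOT ((p1 IMPLIES p4) IFF p6) IMPLIES p6) IFF NOT (p6 IFF p1)) IMPLIES NOT (NOT (NOT ((p5 XOR p4) XOR p1) IMPLIES (p5 IFF p4)) IMPLIES p1)) = true XOR false = true

true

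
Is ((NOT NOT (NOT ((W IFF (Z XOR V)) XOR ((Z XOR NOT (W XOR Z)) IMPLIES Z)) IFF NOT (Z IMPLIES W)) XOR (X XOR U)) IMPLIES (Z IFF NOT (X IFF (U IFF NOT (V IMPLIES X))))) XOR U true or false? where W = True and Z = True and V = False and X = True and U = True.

Z XOR V = True XOR False = True
W IFF (Z XOR V) = True IFF True = True
W XOR Z = True XOR True = False
NOT (W XOR Z) = NOT False = True
Z XOR NOT (W XOR Z) = True XOR True = False
(Z XOR NOT (W XOR Z)) IMPLIES Z = False IMPLIES True = True
(W IFF (Z XOR V)) XOR ((Z XOR NOT (W XOR Z)) IMPLIES Z) = True XOR True = False
NOT ((W IFF (Z XOR V)) XOR ((Z XOR NOT (W XOR Z)) IMPLIES Z)) = NOT False = True
Z IMPLIES W = True IMPLIES True = True
NOT (Z IMPLIES W) = NOT True = False
NOT ((W IFF (Z XOR V)) XOR ((Z XOR NOT (W XOR Z)) IMPLIES Z)) IFF NOT (Z IMPLIES W) = True IFF False = False
NOT (NOT ((W IFF (Z XOR V)) XOR ((Z XOR NOT (W XOR Z)) IMPLIES Z)) IFF NOT (Z IMPLIES W)) = NOT False = True
NOT NOT (NOT ((W IFF (Z XOR V)) XOR ((Z XOR NOT (W XOR Z)) IMPLIES Z)) IFF NOT (Z IMPLIES W)) = NOT True = False
X XOR U = True XOR True = False
NOT NOT (NOT ((W IFF (Z XOR V)) XOR ((Z XOR NOT (W XOR Z)) IMPLIES Z)) IFF NOT (Z IMPLIES W)) XOR (X XOR U) = False XOR False = False
V IMPLIES X = False IMPLIES True = True
NOT (V IMPLIES X) = NOT True = False
U IFF NOT (V IMPLIES X) = True IFF False = False
X IFF (U IFF NOT (V IMPLIES X)) = True IFF False = False
NOT (X IFF (U IFF NOT (V IMPLIES X))) = NOT False = True
Z IFF NOT (X IFF (U IFF NOT (V IMPLIES X))) = True IFF True = True
(NOT NOT (NOT ((W IFF (Z XOR V)) XOR ((Z XOR NOT (W XOR Z)) IMPLIES Z)) IFF NOT (Z IMPLIES W)) XOR (X XOR U)) IMPLIES (Z IFF NOT (X IFF (U IFF NOT (V IMPLIES X)))) = False IMPLIES True = True
((NOT NOT (NOT ((W IFF (Z XOR V)) XOR ((Z XOR NOT (W XOR Z)) IMPLIES Z)) IFF NOT (Z IMPLIES W)) XOR (X XOR U)) IMPLIES (Z IFF NOT (X IFF (U IFF NOT (V IMPLIES X))))) XOR U = True XOR True = False

False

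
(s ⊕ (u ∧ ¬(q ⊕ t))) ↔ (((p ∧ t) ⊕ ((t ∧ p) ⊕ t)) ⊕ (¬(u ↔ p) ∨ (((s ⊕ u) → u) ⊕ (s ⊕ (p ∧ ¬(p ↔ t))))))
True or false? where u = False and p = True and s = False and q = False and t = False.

q ⊕ t = False ⊕ False = False
¬(q ⊕ t) = ¬False = True
u ∧ ¬(q ⊕ t) = False ∧ True = False
s ⊕ (u ∧ ¬(q ⊕ t)) = False ⊕ False = False
p ∧ t = True ∧ False = False
t ∧ p = False ∧ True = False
(t ∧ p) ⊕ t = False ⊕ False = False
(p ∧ t) ⊕ ((t ∧ p) ⊕ t) = False ⊕ False = False
u ↔ p = False ↔ True = False
¬(u ↔ p) = ¬False = True
s ⊕ u = False ⊕ False = False
(s ⊕ u) → u = False → False = True
p ↔ t = True ↔ False = False
¬(p ↔ t) = ¬False = True
p ∧ ¬(p ↔ t) = True ∧ True = True
s ⊕ (p ∧ ¬(p ↔ t)) = False ⊕ True = True
((s ⊕ u) → u) ⊕ (s ⊕ (p ∧ ¬(p ↔ t))) = True ⊕ True = False
¬(u ↔ p) ∨ (((s ⊕ u) → u) ⊕ (s ⊕ (p ∧ ¬(p ↔ t)))) = True ∨ False = True
((p ∧ t) ⊕ ((t ∧ p) ⊕ t)) ⊕ (¬(u ↔ p) ∨ (((s ⊕ u) → u) ⊕ (s ⊕ (p ∧ ¬(p ↔ t))))) = False ⊕ True = True
(s ⊕ (u ∧ ¬(q ⊕ t))) ↔ (((p ∧ t) ⊕ ((t ∧ p) ⊕ t)) ⊕ (¬(u ↔ p) ∨ (((s ⊕ u) → u) ⊕ (s ⊕ (p ∧ ¬(p ↔ t)))))) = False ↔ True = False

False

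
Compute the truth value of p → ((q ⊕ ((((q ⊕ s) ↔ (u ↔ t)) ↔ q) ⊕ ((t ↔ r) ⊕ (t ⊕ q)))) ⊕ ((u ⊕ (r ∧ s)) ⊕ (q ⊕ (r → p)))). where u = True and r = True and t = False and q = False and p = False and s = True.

True

q ⊕ s = False ⊕ True = True
u ↔ t = True ↔ False = False
(q ⊕ s) ↔ (u ↔ t) = True ↔ False = False
((q ⊕ s) ↔ (u ↔ t)) ↔ q = False ↔ False = True
t ↔ r = False ↔ True = False
t ⊕ q = False ⊕ False = False
(t ↔ r) ⊕ (t ⊕ q) = False ⊕ False = False
(((q ⊕ s) ↔ (u ↔ t)) ↔ q) ⊕ ((t ↔ r) ⊕ (t ⊕ q)) = True ⊕ False = True
q ⊕ ((((q ⊕ s) ↔ (u ↔ t)) ↔ q) ⊕ ((t ↔ r) ⊕ (t ⊕ q))) = False ⊕ True = True
r ∧ s = True ∧ True = True
u ⊕ (r ∧ s) = True ⊕ True = False
r → p = True → False = False
q ⊕ (r → p) = False ⊕ False = False
(u ⊕ (r ∧ s)) ⊕ (q ⊕ (r → p)) = False ⊕ False = False
(q ⊕ ((((q ⊕ s) ↔ (u ↔ t)) ↔ q) ⊕ ((t ↔ r) ⊕ (t ⊕ q)))) ⊕ ((u ⊕ (r ∧ s)) ⊕ (q ⊕ (r → p))) = True ⊕ False = True
p → ((q ⊕ ((((q ⊕ s) ↔ (u ↔ t)) ↔ q) ⊕ ((t ↔ r) ⊕ (t ⊕ q)))) ⊕ ((u ⊕ (r ∧ s)) ⊕ (q ⊕ (r → p)))) = False → True = True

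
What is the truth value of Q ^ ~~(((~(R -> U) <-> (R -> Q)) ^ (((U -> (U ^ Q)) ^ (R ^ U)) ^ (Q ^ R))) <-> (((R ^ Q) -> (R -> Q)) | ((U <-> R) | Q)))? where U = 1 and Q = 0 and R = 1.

R -> U = 1 -> 1 = 1
~(R -> U) = ~1 = 0
R -> Q = 1 -> 0 = 0
~(R -> U) <-> (R -> Q) = 0 <-> 0 = 1
U ^ Q = 1 ^ 0 = 1
U -> (U ^ Q) = 1 -> 1 = 1
R ^ U = 1 ^ 1 = 0
(U -> (U ^ Q)) ^ (R ^ U) = 1 ^ 0 = 1
Q ^ R = 0 ^ 1 = 1
((U -> (U ^ Q)) ^ (R ^ U)) ^ (Q ^ R) = 1 ^ 1 = 0
(~(R -> U) <-> (R -> Q)) ^ (((U -> (U ^ Q)) ^ (R ^ U)) ^ (Q ^ R)) = 1 ^ 0 = 1
R ^ Q = 1 ^ 0 = 1
R -> Q = 1 -> 0 = 0
(R ^ Q) -> (R -> Q) = 1 -> 0 = 0
U <-> R = 1 <-> 1 = 1
(U <-> R) | Q = 1 | 0 = 1
((R ^ Q) -> (R -> Q)) | ((U <-> R) | Q) = 0 | 1 = 1
((~(R -> U) <-> (R -> Q)) ^ (((U -> (U ^ Q)) ^ (R ^ U)) ^ (Q ^ R))) <-> (((R ^ Q) -> (R -> Q)) | ((U <-> R) | Q)) = 1 <-> 1 = 1
~(((~(R -> U) <-> (R -> Q)) ^ (((U -> (U ^ Q)) ^ (R ^ U)) ^ (Q ^ R))) <-> (((R ^ Q) -> (R -> Q)) | ((U <-> R) | Q))) = ~1 = 0
~~(((~(R -> U) <-> (R -> Q)) ^ (((U -> (U ^ Q)) ^ (R ^ U)) ^ (Q ^ R))) <-> (((R ^ Q) -> (R -> Q)) | ((U <-> R) | Q))) = ~0 = 1
Q ^ ~~(((~(R -> U) <-> (R -> Q)) ^ (((U -> (U ^ Q)) ^ (R ^ U)) ^ (Q ^ R))) <-> (((R ^ Q) -> (R -> Q)) | ((U <-> R) | Q))) = 0 ^ 1 = 1

1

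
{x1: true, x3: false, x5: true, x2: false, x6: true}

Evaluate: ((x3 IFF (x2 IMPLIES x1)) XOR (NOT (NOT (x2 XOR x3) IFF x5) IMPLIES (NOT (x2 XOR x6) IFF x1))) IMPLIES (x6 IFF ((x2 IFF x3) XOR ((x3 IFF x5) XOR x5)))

false

Substituting x1=true, x3=false, x5=true, x2=false, x6=true:
x2 IMPLIES x1 = false IMPLIES true = true
x3 IFF (x2 IMPLIES x1) = false IFF true = false
x2 XOR x3 = false XOR false = false
NOT (x2 XOR x3) = NOT false = true
NOT (x2 XOR x3) IFF x5 = true IFF true = true
NOT (NOT (x2 XOR x3) IFF x5) = NOT true = false
x2 XOR x6 = false XOR true = true
NOT (x2 XOR x6) = NOT true = false
NOT (x2 XOR x6) IFF x1 = false IFF true = false
NOT (NOT (x2 XOR x3) IFF x5) IMPLIES (NOT (x2 XOR x6) IFF x1) = false IMPLIES false = true
(x3 IFF (x2 IMPLIES x1)) XOR (NOT (NOT (x2 XOR x3) IFF x5) IMPLIES (NOT (x2 XOR x6) IFF x1)) = false XOR true = true
x2 IFF x3 = false IFF false = true
x3 IFF x5 = false IFF true = false
(x3 IFF x5) XOR x5 = false XOR true = true
(x2 IFF x3) XOR ((x3 IFF x5) XOR x5) = true XOR true = false
x6 IFF ((x2 IFF x3) XOR ((x3 IFF x5) XOR x5)) = true IFF false = false
((x3 IFF (x2 IMPLIES x1)) XOR (NOT (NOT (x2 XOR x3) IFF x5) IMPLIES (NOT (x2 XOR x6) IFF x1))) IMPLIES (x6 IFF ((x2 IFF x3) XOR ((x3 IFF x5) XOR x5))) = true IMPLIES false = false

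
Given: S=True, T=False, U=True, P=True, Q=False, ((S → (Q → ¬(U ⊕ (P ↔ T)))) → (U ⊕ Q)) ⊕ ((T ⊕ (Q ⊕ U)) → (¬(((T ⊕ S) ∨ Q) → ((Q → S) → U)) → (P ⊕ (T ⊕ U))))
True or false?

False

Substituting S=True, T=False, U=True, P=True, Q=False:
P ↔ T = True ↔ False = False
U ⊕ (P ↔ T) = True ⊕ False = True
¬(U ⊕ (P ↔ T)) = ¬True = False
Q → ¬(U ⊕ (P ↔ T)) = False → False = True
S → (Q → ¬(U ⊕ (P ↔ T))) = True → True = True
U ⊕ Q = True ⊕ False = True
(S → (Q → ¬(U ⊕ (P ↔ T)))) → (U ⊕ Q) = True → True = True
Q ⊕ U = False ⊕ True = True
T ⊕ (Q ⊕ U) = False ⊕ True = True
T ⊕ S = False ⊕ True = True
(T ⊕ S) ∨ Q = True ∨ False = True
Q → S = False → True = True
(Q → S) → U = True → True = True
((T ⊕ S) ∨ Q) → ((Q → S) → U) = True → True = True
¬(((T ⊕ S) ∨ Q) → ((Q → S) → U)) = ¬True = False
T ⊕ U = False ⊕ True = True
P ⊕ (T ⊕ U) = True ⊕ True = False
¬(((T ⊕ S) ∨ Q) → ((Q → S) → U)) → (P ⊕ (T ⊕ U)) = False → False = True
(T ⊕ (Q ⊕ U)) → (¬(((T ⊕ S) ∨ Q) → ((Q → S) → U)) → (P ⊕ (T ⊕ U))) = True → True = True
((S → (Q → ¬(U ⊕ (P ↔ T)))) → (U ⊕ Q)) ⊕ ((T ⊕ (Q ⊕ U)) → (¬(((T ⊕ S) ∨ Q) → ((Q → S) → U)) → (P ⊕ (T ⊕ U)))) = True ⊕ True = False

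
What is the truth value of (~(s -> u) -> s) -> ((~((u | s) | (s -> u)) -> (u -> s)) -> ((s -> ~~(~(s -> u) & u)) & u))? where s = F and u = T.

T

s -> u = F -> T = T
~(s -> u) = ~T = F
~(s -> u) -> s = F -> F = T
u | s = T | F = T
s -> u = F -> T = T
(u | s) | (s -> u) = T | T = T
~((u | s) | (s -> u)) = ~T = F
u -> s = T -> F = F
~((u | s) | (s -> u)) -> (u -> s) = F -> F = T
s -> u = F -> T = T
~(s -> u) = ~T = F
~(s -> u) & u = F & T = F
~(~(s -> u) & u) = ~F = T
~~(~(s -> u) & u) = ~T = F
s -> ~~(~(s -> u) & u) = F -> F = T
(s -> ~~(~(s -> u) & u)) & u = T & T = T
(~((u | s) | (s -> u)) -> (u -> s)) -> ((s -> ~~(~(s -> u) & u)) & u) = T -> T = T
(~(s -> u) -> s) -> ((~((u | s) | (s -> u)) -> (u -> s)) -> ((s -> ~~(~(s -> u) & u)) & u)) = T -> T = T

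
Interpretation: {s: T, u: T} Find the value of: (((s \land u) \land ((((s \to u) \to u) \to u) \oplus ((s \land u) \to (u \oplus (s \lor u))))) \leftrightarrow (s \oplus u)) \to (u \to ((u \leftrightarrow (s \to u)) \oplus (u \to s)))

Substituting s=T, u=T:
s \land u = T \land T = T
s \to u = T \to T = T
(s \to u) \to u = T \to T = T
((s \to u) \to u) \to u = T \to T = T
s \land u = T \land T = T
s \lor u = T \lor T = T
u \oplus (s \lor u) = T \oplus T = F
(s \land u) \to (u \oplus (s \lor u)) = T \to F = F
(((s \to u) \to u) \to u) \oplus ((s \land u) \to (u \oplus (s \lor u))) = T \oplus F = T
(s \land u) \land ((((s \to u) \to u) \to u) \oplus ((s \land u) \to (u \oplus (s \lor u)))) = T \land T = T
s \oplus u = T \oplus T = F
((s \land u) \land ((((s \to u) \to u) \to u) \oplus ((s \land u) \to (u \oplus (s \lor u))))) \leftrightarrow (s \oplus u) = T \leftrightarrow F = F
s \to u = T \to T = T
u \leftrightarrow (s \to u) = T \leftrightarrow T = T
u \to s = T \to T = T
(u \leftrightarrow (s \to u)) \oplus (u \to s) = T \oplus T = F
u \to ((u \leftrightarrow (s \to u)) \oplus (u \to s)) = T \to F = F
(((s \land u) \land ((((s \to u) \to u) \to u) \oplus ((s \land u) \to (u \oplus (s \lor u))))) \leftrightarrow (s \oplus u)) \to (u \to ((u \leftrightarrow (s \to u)) \oplus (u \to s))) = F \to F = T

T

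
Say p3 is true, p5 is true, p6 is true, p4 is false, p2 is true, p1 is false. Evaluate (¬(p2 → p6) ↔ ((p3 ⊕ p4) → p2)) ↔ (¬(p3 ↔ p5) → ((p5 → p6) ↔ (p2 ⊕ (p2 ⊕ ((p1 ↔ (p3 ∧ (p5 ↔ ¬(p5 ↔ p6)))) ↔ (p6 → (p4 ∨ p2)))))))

F

Substituting p3=T, p5=T, p6=T, p4=F, p2=T, p1=F:
p2 → p6 = T → T = T
¬(p2 → p6) = ¬T = F
p3 ⊕ p4 = T ⊕ F = T
(p3 ⊕ p4) → p2 = T → T = T
¬(p2 → p6) ↔ ((p3 ⊕ p4) → p2) = F ↔ T = F
p3 ↔ p5 = T ↔ T = T
¬(p3 ↔ p5) = ¬T = F
p5 → p6 = T → T = T
p5 ↔ p6 = T ↔ T = T
¬(p5 ↔ p6) = ¬T = F
p5 ↔ ¬(p5 ↔ p6) = T ↔ F = F
p3 ∧ (p5 ↔ ¬(p5 ↔ p6)) = T ∧ F = F
p1 ↔ (p3 ∧ (p5 ↔ ¬(p5 ↔ p6))) = F ↔ F = T
p4 ∨ p2 = F ∨ T = T
p6 → (p4 ∨ p2) = T → T = T
(p1 ↔ (p3 ∧ (p5 ↔ ¬(p5 ↔ p6)))) ↔ (p6 → (p4 ∨ p2)) = T ↔ T = T
p2 ⊕ ((p1 ↔ (p3 ∧ (p5 ↔ ¬(p5 ↔ p6)))) ↔ (p6 → (p4 ∨ p2))) = T ⊕ T = F
p2 ⊕ (p2 ⊕ ((p1 ↔ (p3 ∧ (p5 ↔ ¬(p5 ↔ p6)))) ↔ (p6 → (p4 ∨ p2)))) = T ⊕ F = T
(p5 → p6) ↔ (p2 ⊕ (p2 ⊕ ((p1 ↔ (p3 ∧ (p5 ↔ ¬(p5 ↔ p6)))) ↔ (p6 → (p4 ∨ p2))))) = T ↔ T = T
¬(p3 ↔ p5) → ((p5 → p6) ↔ (p2 ⊕ (p2 ⊕ ((p1 ↔ (p3 ∧ (p5 ↔ ¬(p5 ↔ p6)))) ↔ (p6 → (p4 ∨ p2)))))) = F → T = T
(¬(p2 → p6) ↔ ((p3 ⊕ p4) → p2)) ↔ (¬(p3 ↔ p5) → ((p5 → p6) ↔ (p2 ⊕ (p2 ⊕ ((p1 ↔ (p3 ∧ (p5 ↔ ¬(p5 ↔ p6)))) ↔ (p6 → (p4 ∨ p2))))))) = F ↔ T = F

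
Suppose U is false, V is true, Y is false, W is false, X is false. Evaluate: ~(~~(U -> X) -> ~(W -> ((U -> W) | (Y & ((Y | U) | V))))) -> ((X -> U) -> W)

0

U -> X = 0 -> 0 = 1
~(U -> X) = ~1 = 0
~~(U -> X) = ~0 = 1
U -> W = 0 -> 0 = 1
Y | U = 0 | 0 = 0
(Y | U) | V = 0 | 1 = 1
Y & ((Y | U) | V) = 0 & 1 = 0
(U -> W) | (Y & ((Y | U) | V)) = 1 | 0 = 1
W -> ((U -> W) | (Y & ((Y | U) | V))) = 0 -> 1 = 1
~(W -> ((U -> W) | (Y & ((Y | U) | V)))) = ~1 = 0
~~(U -> X) -> ~(W -> ((U -> W) | (Y & ((Y | U) | V)))) = 1 -> 0 = 0
~(~~(U -> X) -> ~(W -> ((U -> W) | (Y & ((Y | U) | V))))) = ~0 = 1
X -> U = 0 -> 0 = 1
(X -> U) -> W = 1 -> 0 = 0
~(~~(U -> X) -> ~(W -> ((U -> W) | (Y & ((Y | U) | V))))) -> ((X -> U) -> W) = 1 -> 0 = 0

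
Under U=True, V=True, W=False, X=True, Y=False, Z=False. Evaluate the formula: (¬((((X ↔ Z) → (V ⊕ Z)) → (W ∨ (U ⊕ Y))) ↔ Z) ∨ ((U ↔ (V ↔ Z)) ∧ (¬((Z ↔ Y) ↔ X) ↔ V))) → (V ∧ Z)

False

Substituting U=True, V=True, W=False, X=True, Y=False, Z=False:
X ↔ Z = True ↔ False = False
V ⊕ Z = True ⊕ False = True
(X ↔ Z) → (V ⊕ Z) = False → True = True
U ⊕ Y = True ⊕ False = True
W ∨ (U ⊕ Y) = False ∨ True = True
((X ↔ Z) → (V ⊕ Z)) → (W ∨ (U ⊕ Y)) = True → True = True
(((X ↔ Z) → (V ⊕ Z)) → (W ∨ (U ⊕ Y))) ↔ Z = True ↔ False = False
¬((((X ↔ Z) → (V ⊕ Z)) → (W ∨ (U ⊕ Y))) ↔ Z) = ¬False = True
V ↔ Z = True ↔ False = False
U ↔ (V ↔ Z) = True ↔ False = False
Z ↔ Y = False ↔ False = True
(Z ↔ Y) ↔ X = True ↔ True = True
¬((Z ↔ Y) ↔ X) = ¬True = False
¬((Z ↔ Y) ↔ X) ↔ V = False ↔ True = False
(U ↔ (V ↔ Z)) ∧ (¬((Z ↔ Y) ↔ X) ↔ V) = False ∧ False = False
¬((((X ↔ Z) → (V ⊕ Z)) → (W ∨ (U ⊕ Y))) ↔ Z) ∨ ((U ↔ (V ↔ Z)) ∧ (¬((Z ↔ Y) ↔ X) ↔ V)) = True ∨ False = True
V ∧ Z = True ∧ False = False
(¬((((X ↔ Z) → (V ⊕ Z)) → (W ∨ (U ⊕ Y))) ↔ Z) ∨ ((U ↔ (V ↔ Z)) ∧ (¬((Z ↔ Y) ↔ X) ↔ V))) → (V ∧ Z) = True → False = False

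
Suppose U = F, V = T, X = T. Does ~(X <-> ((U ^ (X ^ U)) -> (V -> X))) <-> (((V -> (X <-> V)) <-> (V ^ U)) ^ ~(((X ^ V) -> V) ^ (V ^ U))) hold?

T

X ^ U = T ^ F = T
U ^ (X ^ U) = F ^ T = T
V -> X = T -> T = T
(U ^ (X ^ U)) -> (V -> X) = T -> T = T
X <-> ((U ^ (X ^ U)) -> (V -> X)) = T <-> T = T
~(X <-> ((U ^ (X ^ U)) -> (V -> X))) = ~T = F
X <-> V = T <-> T = T
V -> (X <-> V) = T -> T = T
V ^ U = T ^ F = T
(V -> (X <-> V)) <-> (V ^ U) = T <-> T = T
X ^ V = T ^ T = F
(X ^ V) -> V = F -> T = T
V ^ U = T ^ F = T
((X ^ V) -> V) ^ (V ^ U) = T ^ T = F
~(((X ^ V) -> V) ^ (V ^ U)) = ~F = T
((V -> (X <-> V)) <-> (V ^ U)) ^ ~(((X ^ V) -> V) ^ (V ^ U)) = T ^ T = F
~(X <-> ((U ^ (X ^ U)) -> (V -> X))) <-> (((V -> (X <-> V)) <-> (V ^ U)) ^ ~(((X ^ V) -> V) ^ (V ^ U))) = F <-> F = T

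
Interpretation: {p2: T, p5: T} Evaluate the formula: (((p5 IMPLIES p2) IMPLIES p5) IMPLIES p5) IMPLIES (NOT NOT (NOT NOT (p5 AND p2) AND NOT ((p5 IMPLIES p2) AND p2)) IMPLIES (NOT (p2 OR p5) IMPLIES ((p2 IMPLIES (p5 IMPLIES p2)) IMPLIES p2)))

T

p5 IMPLIES p2 = T IMPLIES T = T
(p5 IMPLIES p2) IMPLIES p5 = T IMPLIES T = T
((p5 IMPLIES p2) IMPLIES p5) IMPLIES p5 = T IMPLIES T = T
p5 AND p2 = T AND T = T
NOT (p5 AND p2) = NOT T = F
NOT NOT (p5 AND p2) = NOT F = T
p5 IMPLIES p2 = T IMPLIES T = T
(p5 IMPLIES p2) AND p2 = T AND T = T
NOT ((p5 IMPLIES p2) AND p2) = NOT T = F
NOT NOT (p5 AND p2) AND NOT ((p5 IMPLIES p2) AND p2) = T AND F = F
NOT (NOT NOT (p5 AND p2) AND NOT ((p5 IMPLIES p2) AND p2)) = NOT F = T
NOT NOT (NOT NOT (p5 AND p2) AND NOT ((p5 IMPLIES p2) AND p2)) = NOT T = F
p2 OR p5 = T OR T = T
NOT (p2 OR p5) = NOT T = F
p5 IMPLIES p2 = T IMPLIES T = T
p2 IMPLIES (p5 IMPLIES p2) = T IMPLIES T = T
(p2 IMPLIES (p5 IMPLIES p2)) IMPLIES p2 = T IMPLIES T = T
NOT (p2 OR p5) IMPLIES ((p2 IMPLIES (p5 IMPLIES p2)) IMPLIES p2) = F IMPLIES T = T
NOT NOT (NOT NOT (p5 AND p2) AND NOT ((p5 IMPLIES p2) AND p2)) IMPLIES (NOT (p2 OR p5) IMPLIES ((p2 IMPLIES (p5 IMPLIES p2)) IMPLIES p2)) = F IMPLIES T = T
(((p5 IMPLIES p2) IMPLIES p5) IMPLIES p5) IMPLIES (NOT NOT (NOT NOT (p5 AND p2) AND NOT ((p5 IMPLIES p2) AND p2)) IMPLIES (NOT (p2 OR p5) IMPLIES ((p2 IMPLIES (p5 IMPLIES p2)) IMPLIES p2))) = T IMPLIES T = T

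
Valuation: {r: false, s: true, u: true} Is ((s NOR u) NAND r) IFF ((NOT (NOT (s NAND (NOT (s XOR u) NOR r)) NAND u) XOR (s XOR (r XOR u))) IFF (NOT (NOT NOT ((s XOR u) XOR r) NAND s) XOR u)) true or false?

Substituting r=false, s=true, u=true:
s NOR u = true NOR true = false
(s NOR u) NAND r = false NAND false = true
s XOR u = true XOR true = false
NOT (s XOR u) = NOT false = true
NOT (s XOR u) NOR r = true NOR false = false
s NAND (NOT (s XOR u) NOR r) = true NAND false = true
NOT (s NAND (NOT (s XOR u) NOR r)) = NOT true = false
NOT (s NAND (NOT (s XOR u) NOR r)) NAND u = false NAND true = true
NOT (NOT (s NAND (NOT (s XOR u) NOR r)) NAND u) = NOT true = false
r XOR u = false XOR true = true
s XOR (r XOR u) = true XOR true = false
NOT (NOT (s NAND (NOT (s XOR u) NOR r)) NAND u) XOR (s XOR (r XOR u)) = false XOR false = false
s XOR u = true XOR true = false
(s XOR u) XOR r = false XOR false = false
NOT ((s XOR u) XOR r) = NOT false = true
NOT NOT ((s XOR u) XOR r) = NOT true = false
NOT NOT ((s XOR u) XOR r) NAND s = false NAND true = true
NOT (NOT NOT ((s XOR u) XOR r) NAND s) = NOT true = false
NOT (NOT NOT ((s XOR u) XOR r) NAND s) XOR u = false XOR true = true
(NOT (NOT (s NAND (NOT (s XOR u) NOR r)) NAND u) XOR (s XOR (r XOR u))) IFF (NOT (NOT NOT ((s XOR u) XOR r) NAND s) XOR u) = false IFF true = false
((s NOR u) NAND r) IFF ((NOT (NOT (s NAND (NOT (s XOR u) NOR r)) NAND u) XOR (s XOR (r XOR u))) IFF (NOT (NOT NOT ((s XOR u) XOR r) NAND s) XOR u)) = true IFF false = false

false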